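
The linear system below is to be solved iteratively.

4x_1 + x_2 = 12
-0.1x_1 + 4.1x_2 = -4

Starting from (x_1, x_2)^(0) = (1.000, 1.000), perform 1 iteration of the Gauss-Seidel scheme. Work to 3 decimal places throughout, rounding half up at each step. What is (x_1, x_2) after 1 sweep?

Iteration 1:
  x_1 = (12 - (1)·1.000) / (4) = 2.750
  x_2 = (-4 - (-0.1)·2.750) / (4.1) = -0.909

(2.750, -0.909)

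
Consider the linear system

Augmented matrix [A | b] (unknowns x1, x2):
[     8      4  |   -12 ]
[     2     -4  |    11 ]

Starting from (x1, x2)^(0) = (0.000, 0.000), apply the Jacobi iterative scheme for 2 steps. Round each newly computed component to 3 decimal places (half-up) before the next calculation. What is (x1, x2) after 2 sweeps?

Iteration 1:
  x1 = (-12 - (4)·0.000) / (8) = -1.500
  x2 = (11 - (2)·0.000) / (-4) = -2.750
Iteration 2:
  x1 = (-12 - (4)·-2.750) / (8) = -0.125
  x2 = (11 - (2)·-1.500) / (-4) = -3.500

(-0.125, -3.500)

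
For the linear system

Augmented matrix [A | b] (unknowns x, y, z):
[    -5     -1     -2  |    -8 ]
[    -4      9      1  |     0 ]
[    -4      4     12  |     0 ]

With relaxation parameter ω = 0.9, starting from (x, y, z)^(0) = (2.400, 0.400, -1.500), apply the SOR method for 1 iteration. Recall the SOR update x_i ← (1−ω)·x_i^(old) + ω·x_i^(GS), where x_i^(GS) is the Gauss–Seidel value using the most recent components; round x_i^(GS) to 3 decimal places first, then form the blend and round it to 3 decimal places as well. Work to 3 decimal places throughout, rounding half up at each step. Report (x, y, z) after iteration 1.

Iteration 1:
  x: GS value = (-8 - (-1)·0.400 - (-2)·-1.500) / (-5) = 2.120;  x ← (1−ω)·2.400 + ω·2.120 = 2.148
  y: GS value = (0 - (-4)·2.148 - (1)·-1.500) / (9) = 1.121;  y ← (1−ω)·0.400 + ω·1.121 = 1.049
  z: GS value = (0 - (-4)·2.148 - (4)·1.049) / (12) = 0.366;  z ← (1−ω)·-1.500 + ω·0.366 = 0.179

(2.148, 1.049, 0.179)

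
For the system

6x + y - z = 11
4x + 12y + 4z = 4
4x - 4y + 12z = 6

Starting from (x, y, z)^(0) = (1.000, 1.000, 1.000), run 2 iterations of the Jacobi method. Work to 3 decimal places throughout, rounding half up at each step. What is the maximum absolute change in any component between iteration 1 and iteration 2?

0.722

Iteration 1:
  x = (11 - (1)·1.000 - (-1)·1.000) / (6) = 1.833
  y = (4 - (4)·1.000 - (4)·1.000) / (12) = -0.333
  z = (6 - (4)·1.000 - (-4)·1.000) / (12) = 0.500
Iteration 2:
  x = (11 - (1)·-0.333 - (-1)·0.500) / (6) = 1.972
  y = (4 - (4)·1.833 - (4)·0.500) / (12) = -0.444
  z = (6 - (4)·1.833 - (-4)·-0.333) / (12) = -0.222
Change: (0.139, -0.111, -0.722) → max |·| = 0.722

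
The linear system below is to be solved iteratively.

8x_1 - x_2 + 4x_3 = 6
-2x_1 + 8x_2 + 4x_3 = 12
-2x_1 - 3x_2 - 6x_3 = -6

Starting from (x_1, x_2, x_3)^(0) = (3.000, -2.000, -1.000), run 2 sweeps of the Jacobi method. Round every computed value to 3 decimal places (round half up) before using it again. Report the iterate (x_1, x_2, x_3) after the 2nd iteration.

Iteration 1:
  x_1 = (6 - (-1)·-2.000 - (4)·-1.000) / (8) = 1.000
  x_2 = (12 - (-2)·3.000 - (4)·-1.000) / (8) = 2.750
  x_3 = (-6 - (-2)·3.000 - (-3)·-2.000) / (-6) = 1.000
Iteration 2:
  x_1 = (6 - (-1)·2.750 - (4)·1.000) / (8) = 0.594
  x_2 = (12 - (-2)·1.000 - (4)·1.000) / (8) = 1.250
  x_3 = (-6 - (-2)·1.000 - (-3)·2.750) / (-6) = -0.708

(0.594, 1.250, -0.708)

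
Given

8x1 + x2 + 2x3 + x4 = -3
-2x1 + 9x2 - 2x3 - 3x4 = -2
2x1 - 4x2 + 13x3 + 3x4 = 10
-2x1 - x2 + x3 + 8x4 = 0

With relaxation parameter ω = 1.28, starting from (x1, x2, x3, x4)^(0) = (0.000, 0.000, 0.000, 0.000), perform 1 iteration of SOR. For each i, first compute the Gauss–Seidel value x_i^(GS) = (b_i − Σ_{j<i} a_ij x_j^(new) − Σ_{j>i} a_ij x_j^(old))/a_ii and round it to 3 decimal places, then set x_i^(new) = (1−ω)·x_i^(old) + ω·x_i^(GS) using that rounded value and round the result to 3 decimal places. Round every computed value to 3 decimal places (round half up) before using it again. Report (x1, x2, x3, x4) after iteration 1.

Iteration 1:
  x1: GS value = (-3 - (1)·0.000 - (2)·0.000 - (1)·0.000) / (8) = -0.375;  x1 ← (1−ω)·0.000 + ω·-0.375 = -0.480
  x2: GS value = (-2 - (-2)·-0.480 - (-2)·0.000 - (-3)·0.000) / (9) = -0.329;  x2 ← (1−ω)·0.000 + ω·-0.329 = -0.421
  x3: GS value = (10 - (2)·-0.480 - (-4)·-0.421 - (3)·0.000) / (13) = 0.714;  x3 ← (1−ω)·0.000 + ω·0.714 = 0.914
  x4: GS value = (0 - (-2)·-0.480 - (-1)·-0.421 - (1)·0.914) / (8) = -0.287;  x4 ← (1−ω)·0.000 + ω·-0.287 = -0.367

(-0.480, -0.421, 0.914, -0.367)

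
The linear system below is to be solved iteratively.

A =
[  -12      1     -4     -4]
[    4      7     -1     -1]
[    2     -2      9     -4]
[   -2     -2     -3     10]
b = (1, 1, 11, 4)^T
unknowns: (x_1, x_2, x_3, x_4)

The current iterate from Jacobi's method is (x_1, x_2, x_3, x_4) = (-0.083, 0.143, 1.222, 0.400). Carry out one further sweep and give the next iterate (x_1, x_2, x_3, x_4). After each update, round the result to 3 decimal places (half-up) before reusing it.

One sweep:
  x_1 = (1 - (1)·0.143 - (-4)·1.222 - (-4)·0.400) / (-12) = -0.612
  x_2 = (1 - (4)·-0.083 - (-1)·1.222 - (-1)·0.400) / (7) = 0.422
  x_3 = (11 - (2)·-0.083 - (-2)·0.143 - (-4)·0.400) / (9) = 1.450
  x_4 = (4 - (-2)·-0.083 - (-2)·0.143 - (-3)·1.222) / (10) = 0.779

(-0.612, 0.422, 1.450, 0.779)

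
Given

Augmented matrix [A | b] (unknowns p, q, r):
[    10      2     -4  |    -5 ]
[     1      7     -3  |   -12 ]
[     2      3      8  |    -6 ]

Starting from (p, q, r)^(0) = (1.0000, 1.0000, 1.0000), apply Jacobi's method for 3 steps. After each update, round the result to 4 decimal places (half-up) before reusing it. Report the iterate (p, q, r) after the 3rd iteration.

(-0.1036, -1.6648, 0.2888)

Iteration 1:
  p = (-5 - (2)·1.0000 - (-4)·1.0000) / (10) = -0.3000
  q = (-12 - (1)·1.0000 - (-3)·1.0000) / (7) = -1.4286
  r = (-6 - (2)·1.0000 - (3)·1.0000) / (8) = -1.3750
Iteration 2:
  p = (-5 - (2)·-1.4286 - (-4)·-1.3750) / (10) = -0.7643
  q = (-12 - (1)·-0.3000 - (-3)·-1.3750) / (7) = -2.2607
  r = (-6 - (2)·-0.3000 - (3)·-1.4286) / (8) = -0.1393
Iteration 3:
  p = (-5 - (2)·-2.2607 - (-4)·-0.1393) / (10) = -0.1036
  q = (-12 - (1)·-0.7643 - (-3)·-0.1393) / (7) = -1.6648
  r = (-6 - (2)·-0.7643 - (3)·-2.2607) / (8) = 0.2888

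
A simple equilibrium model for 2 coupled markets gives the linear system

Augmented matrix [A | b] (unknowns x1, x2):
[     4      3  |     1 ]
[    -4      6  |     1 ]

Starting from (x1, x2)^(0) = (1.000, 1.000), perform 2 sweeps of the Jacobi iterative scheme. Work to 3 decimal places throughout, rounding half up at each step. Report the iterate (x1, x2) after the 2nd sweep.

Iteration 1:
  x1 = (1 - (3)·1.000) / (4) = -0.500
  x2 = (1 - (-4)·1.000) / (6) = 0.833
Iteration 2:
  x1 = (1 - (3)·0.833) / (4) = -0.375
  x2 = (1 - (-4)·-0.500) / (6) = -0.167

(-0.375, -0.167)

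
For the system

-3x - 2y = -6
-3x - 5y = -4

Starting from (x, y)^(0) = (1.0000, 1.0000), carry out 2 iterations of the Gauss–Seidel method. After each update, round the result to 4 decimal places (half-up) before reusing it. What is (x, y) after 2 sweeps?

Iteration 1:
  x = (-6 - (-2)·1.0000) / (-3) = 1.3333
  y = (-4 - (-3)·1.3333) / (-5) = 0.0000
Iteration 2:
  x = (-6 - (-2)·0.0000) / (-3) = 2.0000
  y = (-4 - (-3)·2.0000) / (-5) = -0.4000

(2.0000, -0.4000)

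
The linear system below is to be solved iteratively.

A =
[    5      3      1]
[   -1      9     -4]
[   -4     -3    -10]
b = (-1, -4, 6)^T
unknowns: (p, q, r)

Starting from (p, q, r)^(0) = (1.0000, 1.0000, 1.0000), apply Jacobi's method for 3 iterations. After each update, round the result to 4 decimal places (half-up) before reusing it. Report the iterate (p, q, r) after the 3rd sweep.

(0.5266, -0.5489, -0.2573)

Iteration 1:
  p = (-1 - (3)·1.0000 - (1)·1.0000) / (5) = -1.0000
  q = (-4 - (-1)·1.0000 - (-4)·1.0000) / (9) = 0.1111
  r = (6 - (-4)·1.0000 - (-3)·1.0000) / (-10) = -1.3000
Iteration 2:
  p = (-1 - (3)·0.1111 - (1)·-1.3000) / (5) = -0.0067
  q = (-4 - (-1)·-1.0000 - (-4)·-1.3000) / (9) = -1.1333
  r = (6 - (-4)·-1.0000 - (-3)·0.1111) / (-10) = -0.2333
Iteration 3:
  p = (-1 - (3)·-1.1333 - (1)·-0.2333) / (5) = 0.5266
  q = (-4 - (-1)·-0.0067 - (-4)·-0.2333) / (9) = -0.5489
  r = (6 - (-4)·-0.0067 - (-3)·-1.1333) / (-10) = -0.2573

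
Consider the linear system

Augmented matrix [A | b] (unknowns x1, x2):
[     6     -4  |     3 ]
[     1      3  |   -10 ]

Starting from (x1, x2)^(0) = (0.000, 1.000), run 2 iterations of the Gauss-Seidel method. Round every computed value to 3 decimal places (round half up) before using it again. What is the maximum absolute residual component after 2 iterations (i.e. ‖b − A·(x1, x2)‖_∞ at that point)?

4.194

Iteration 1:
  x1 = (3 - (-4)·1.000) / (6) = 1.167
  x2 = (-10 - (1)·1.167) / (3) = -3.722
Iteration 2:
  x1 = (3 - (-4)·-3.722) / (6) = -1.981
  x2 = (-10 - (1)·-1.981) / (3) = -2.673
Residual b − A·x = (4.194, 0.000); ∞-norm = 4.194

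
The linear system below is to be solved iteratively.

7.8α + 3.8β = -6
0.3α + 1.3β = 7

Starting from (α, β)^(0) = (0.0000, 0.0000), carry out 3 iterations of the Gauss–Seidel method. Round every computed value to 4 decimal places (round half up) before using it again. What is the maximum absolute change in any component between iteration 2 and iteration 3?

0.3047

Iteration 1:
  α = (-6 - (3.8)·0.0000) / (7.8) = -0.7692
  β = (7 - (0.3)·-0.7692) / (1.3) = 5.5621
Iteration 2:
  α = (-6 - (3.8)·5.5621) / (7.8) = -3.4790
  β = (7 - (0.3)·-3.4790) / (1.3) = 6.1875
Iteration 3:
  α = (-6 - (3.8)·6.1875) / (7.8) = -3.7837
  β = (7 - (0.3)·-3.7837) / (1.3) = 6.2578
Change: (-0.3047, 0.0703) → max |·| = 0.3047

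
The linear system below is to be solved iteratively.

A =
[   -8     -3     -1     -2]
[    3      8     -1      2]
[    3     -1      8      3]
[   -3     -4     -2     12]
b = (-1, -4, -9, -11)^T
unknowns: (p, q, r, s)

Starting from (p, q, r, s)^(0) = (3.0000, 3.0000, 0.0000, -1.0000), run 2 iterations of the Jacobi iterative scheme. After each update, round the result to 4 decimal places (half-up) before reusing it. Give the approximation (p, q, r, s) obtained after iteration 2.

Iteration 1:
  p = (-1 - (-3)·3.0000 - (-1)·0.0000 - (-2)·-1.0000) / (-8) = -0.7500
  q = (-4 - (3)·3.0000 - (-1)·0.0000 - (2)·-1.0000) / (8) = -1.3750
  r = (-9 - (3)·3.0000 - (-1)·3.0000 - (3)·-1.0000) / (8) = -1.5000
  s = (-11 - (-3)·3.0000 - (-4)·3.0000 - (-2)·0.0000) / (12) = 0.8333
Iteration 2:
  p = (-1 - (-3)·-1.3750 - (-1)·-1.5000 - (-2)·0.8333) / (-8) = 0.6198
  q = (-4 - (3)·-0.7500 - (-1)·-1.5000 - (2)·0.8333) / (8) = -0.6146
  r = (-9 - (3)·-0.7500 - (-1)·-1.3750 - (3)·0.8333) / (8) = -1.3281
  s = (-11 - (-3)·-0.7500 - (-4)·-1.3750 - (-2)·-1.5000) / (12) = -1.8125

(0.6198, -0.6146, -1.3281, -1.8125)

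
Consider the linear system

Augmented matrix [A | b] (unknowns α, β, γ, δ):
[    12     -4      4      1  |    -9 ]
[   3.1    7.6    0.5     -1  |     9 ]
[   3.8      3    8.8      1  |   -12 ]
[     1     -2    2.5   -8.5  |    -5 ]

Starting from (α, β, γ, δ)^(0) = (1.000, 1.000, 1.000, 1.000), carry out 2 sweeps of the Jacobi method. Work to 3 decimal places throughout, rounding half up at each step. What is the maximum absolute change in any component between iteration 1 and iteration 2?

1.135

Iteration 1:
  α = (-9 - (-4)·1.000 - (4)·1.000 - (1)·1.000) / (12) = -0.833
  β = (9 - (3.1)·1.000 - (0.5)·1.000 - (-1)·1.000) / (7.6) = 0.842
  γ = (-12 - (3.8)·1.000 - (3)·1.000 - (1)·1.000) / (8.8) = -2.250
  δ = (-5 - (1)·1.000 - (-2)·1.000 - (2.5)·1.000) / (-8.5) = 0.765
Iteration 2:
  α = (-9 - (-4)·0.842 - (4)·-2.250 - (1)·0.765) / (12) = 0.217
  β = (9 - (3.1)·-0.833 - (0.5)·-2.250 - (-1)·0.765) / (7.6) = 1.773
  γ = (-12 - (3.8)·-0.833 - (3)·0.842 - (1)·0.765) / (8.8) = -1.378
  δ = (-5 - (1)·-0.833 - (-2)·0.842 - (2.5)·-2.250) / (-8.5) = -0.370
Change: (1.050, 0.931, 0.872, -1.135) → max |·| = 1.135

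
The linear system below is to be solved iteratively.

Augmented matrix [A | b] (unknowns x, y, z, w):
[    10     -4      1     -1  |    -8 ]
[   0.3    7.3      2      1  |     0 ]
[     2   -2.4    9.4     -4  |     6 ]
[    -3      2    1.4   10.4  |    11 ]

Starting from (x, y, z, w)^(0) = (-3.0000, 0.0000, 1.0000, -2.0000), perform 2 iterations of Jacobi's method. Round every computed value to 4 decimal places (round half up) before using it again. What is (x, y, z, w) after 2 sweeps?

(-0.7875, -0.0793, 0.9284, 0.6594)

Iteration 1:
  x = (-8 - (-4)·0.0000 - (1)·1.0000 - (-1)·-2.0000) / (10) = -1.1000
  y = (0 - (0.3)·-3.0000 - (2)·1.0000 - (1)·-2.0000) / (7.3) = 0.1233
  z = (6 - (2)·-3.0000 - (-2.4)·0.0000 - (-4)·-2.0000) / (9.4) = 0.4255
  w = (11 - (-3)·-3.0000 - (2)·0.0000 - (1.4)·1.0000) / (10.4) = 0.0577
Iteration 2:
  x = (-8 - (-4)·0.1233 - (1)·0.4255 - (-1)·0.0577) / (10) = -0.7875
  y = (0 - (0.3)·-1.1000 - (2)·0.4255 - (1)·0.0577) / (7.3) = -0.0793
  z = (6 - (2)·-1.1000 - (-2.4)·0.1233 - (-4)·0.0577) / (9.4) = 0.9284
  w = (11 - (-3)·-1.1000 - (2)·0.1233 - (1.4)·0.4255) / (10.4) = 0.6594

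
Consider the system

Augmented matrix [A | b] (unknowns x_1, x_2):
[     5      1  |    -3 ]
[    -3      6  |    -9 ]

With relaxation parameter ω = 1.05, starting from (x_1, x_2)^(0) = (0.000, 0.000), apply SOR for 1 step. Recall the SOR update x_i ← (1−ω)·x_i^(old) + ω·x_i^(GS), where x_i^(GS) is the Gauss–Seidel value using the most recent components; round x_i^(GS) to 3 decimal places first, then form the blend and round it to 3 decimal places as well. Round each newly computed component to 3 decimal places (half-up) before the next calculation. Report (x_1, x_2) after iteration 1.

(-0.630, -1.906)

Iteration 1:
  x_1: GS value = (-3 - (1)·0.000) / (5) = -0.600;  x_1 ← (1−ω)·0.000 + ω·-0.600 = -0.630
  x_2: GS value = (-9 - (-3)·-0.630) / (6) = -1.815;  x_2 ← (1−ω)·0.000 + ω·-1.815 = -1.906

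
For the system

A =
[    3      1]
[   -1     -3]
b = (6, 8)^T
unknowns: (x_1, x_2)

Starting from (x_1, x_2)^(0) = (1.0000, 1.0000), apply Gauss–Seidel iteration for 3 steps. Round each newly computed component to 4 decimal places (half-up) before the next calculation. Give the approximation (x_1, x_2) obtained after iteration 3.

Iteration 1:
  x_1 = (6 - (1)·1.0000) / (3) = 1.6667
  x_2 = (8 - (-1)·1.6667) / (-3) = -3.2222
Iteration 2:
  x_1 = (6 - (1)·-3.2222) / (3) = 3.0741
  x_2 = (8 - (-1)·3.0741) / (-3) = -3.6914
Iteration 3:
  x_1 = (6 - (1)·-3.6914) / (3) = 3.2305
  x_2 = (8 - (-1)·3.2305) / (-3) = -3.7435

(3.2305, -3.7435)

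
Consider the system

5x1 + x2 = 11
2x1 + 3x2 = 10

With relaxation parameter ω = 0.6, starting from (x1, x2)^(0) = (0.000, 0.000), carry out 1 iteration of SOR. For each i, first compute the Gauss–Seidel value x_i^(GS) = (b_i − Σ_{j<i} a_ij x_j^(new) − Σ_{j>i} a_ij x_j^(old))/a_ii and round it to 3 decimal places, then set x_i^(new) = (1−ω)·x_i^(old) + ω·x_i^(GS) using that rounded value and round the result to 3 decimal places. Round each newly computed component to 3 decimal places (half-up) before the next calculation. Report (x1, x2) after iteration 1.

(1.320, 1.472)

Iteration 1:
  x1: GS value = (11 - (1)·0.000) / (5) = 2.200;  x1 ← (1−ω)·0.000 + ω·2.200 = 1.320
  x2: GS value = (10 - (2)·1.320) / (3) = 2.453;  x2 ← (1−ω)·0.000 + ω·2.453 = 1.472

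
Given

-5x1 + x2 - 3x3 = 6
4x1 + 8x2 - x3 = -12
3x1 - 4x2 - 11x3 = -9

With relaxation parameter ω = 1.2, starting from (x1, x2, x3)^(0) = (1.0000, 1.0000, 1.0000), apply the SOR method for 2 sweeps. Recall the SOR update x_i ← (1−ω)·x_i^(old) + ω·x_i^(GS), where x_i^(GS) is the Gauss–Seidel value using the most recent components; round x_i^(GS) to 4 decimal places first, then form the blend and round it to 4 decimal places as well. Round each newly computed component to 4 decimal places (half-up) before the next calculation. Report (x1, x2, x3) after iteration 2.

(-1.3996, -0.7936, 0.8021)

Iteration 1:
  x1: GS value = (6 - (1)·1.0000 - (-3)·1.0000) / (-5) = -1.6000;  x1 ← (1−ω)·1.0000 + ω·-1.6000 = -2.1200
  x2: GS value = (-12 - (4)·-2.1200 - (-1)·1.0000) / (8) = -0.3150;  x2 ← (1−ω)·1.0000 + ω·-0.3150 = -0.5780
  x3: GS value = (-9 - (3)·-2.1200 - (-4)·-0.5780) / (-11) = 0.4502;  x3 ← (1−ω)·1.0000 + ω·0.4502 = 0.3402
Iteration 2:
  x1: GS value = (6 - (1)·-0.5780 - (-3)·0.3402) / (-5) = -1.5197;  x1 ← (1−ω)·-2.1200 + ω·-1.5197 = -1.3996
  x2: GS value = (-12 - (4)·-1.3996 - (-1)·0.3402) / (8) = -0.7577;  x2 ← (1−ω)·-0.5780 + ω·-0.7577 = -0.7936
  x3: GS value = (-9 - (3)·-1.3996 - (-4)·-0.7936) / (-11) = 0.7251;  x3 ← (1−ω)·0.3402 + ω·0.7251 = 0.8021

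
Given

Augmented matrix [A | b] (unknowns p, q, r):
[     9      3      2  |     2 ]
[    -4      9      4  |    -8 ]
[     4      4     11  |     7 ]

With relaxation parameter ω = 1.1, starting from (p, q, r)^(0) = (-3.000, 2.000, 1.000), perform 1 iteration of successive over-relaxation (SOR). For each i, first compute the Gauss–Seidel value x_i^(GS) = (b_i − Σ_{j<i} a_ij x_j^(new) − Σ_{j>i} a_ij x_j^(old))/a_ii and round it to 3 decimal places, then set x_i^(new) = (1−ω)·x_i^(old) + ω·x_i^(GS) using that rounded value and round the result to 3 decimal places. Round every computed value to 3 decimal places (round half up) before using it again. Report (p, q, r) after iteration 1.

Iteration 1:
  p: GS value = (2 - (3)·2.000 - (2)·1.000) / (9) = -0.667;  p ← (1−ω)·-3.000 + ω·-0.667 = -0.434
  q: GS value = (-8 - (-4)·-0.434 - (4)·1.000) / (9) = -1.526;  q ← (1−ω)·2.000 + ω·-1.526 = -1.879
  r: GS value = (7 - (4)·-0.434 - (4)·-1.879) / (11) = 1.477;  r ← (1−ω)·1.000 + ω·1.477 = 1.525

(-0.434, -1.879, 1.525)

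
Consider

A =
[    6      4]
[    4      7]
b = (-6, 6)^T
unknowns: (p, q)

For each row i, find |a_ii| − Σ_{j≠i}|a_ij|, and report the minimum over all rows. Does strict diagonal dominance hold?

2

row 1: |6| − (4) = 2
row 2: |7| − (4) = 3
minimum over rows = 2 → strictly diagonally dominant (convergence guaranteed)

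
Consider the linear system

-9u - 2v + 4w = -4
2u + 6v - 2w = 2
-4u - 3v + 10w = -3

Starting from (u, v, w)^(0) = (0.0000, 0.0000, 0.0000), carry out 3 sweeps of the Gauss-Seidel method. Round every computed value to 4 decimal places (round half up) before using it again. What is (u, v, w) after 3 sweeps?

Iteration 1:
  u = (-4 - (-2)·0.0000 - (4)·0.0000) / (-9) = 0.4444
  v = (2 - (2)·0.4444 - (-2)·0.0000) / (6) = 0.1852
  w = (-3 - (-4)·0.4444 - (-3)·0.1852) / (10) = -0.0667
Iteration 2:
  u = (-4 - (-2)·0.1852 - (4)·-0.0667) / (-9) = 0.3736
  v = (2 - (2)·0.3736 - (-2)·-0.0667) / (6) = 0.1866
  w = (-3 - (-4)·0.3736 - (-3)·0.1866) / (10) = -0.0946
Iteration 3:
  u = (-4 - (-2)·0.1866 - (4)·-0.0946) / (-9) = 0.3609
  v = (2 - (2)·0.3609 - (-2)·-0.0946) / (6) = 0.1815
  w = (-3 - (-4)·0.3609 - (-3)·0.1815) / (10) = -0.1012

(0.3609, 0.1815, -0.1012)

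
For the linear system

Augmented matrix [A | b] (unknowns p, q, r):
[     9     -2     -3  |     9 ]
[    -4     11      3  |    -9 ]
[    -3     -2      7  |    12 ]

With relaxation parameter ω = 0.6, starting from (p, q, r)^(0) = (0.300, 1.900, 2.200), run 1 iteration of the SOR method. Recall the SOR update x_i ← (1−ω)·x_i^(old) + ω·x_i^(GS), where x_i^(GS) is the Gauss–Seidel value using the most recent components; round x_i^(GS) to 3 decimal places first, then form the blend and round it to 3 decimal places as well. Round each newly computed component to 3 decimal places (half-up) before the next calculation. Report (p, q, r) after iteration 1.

(1.414, 0.218, 2.310)

Iteration 1:
  p: GS value = (9 - (-2)·1.900 - (-3)·2.200) / (9) = 2.156;  p ← (1−ω)·0.300 + ω·2.156 = 1.414
  q: GS value = (-9 - (-4)·1.414 - (3)·2.200) / (11) = -0.904;  q ← (1−ω)·1.900 + ω·-0.904 = 0.218
  r: GS value = (12 - (-3)·1.414 - (-2)·0.218) / (7) = 2.383;  r ← (1−ω)·2.200 + ω·2.383 = 2.310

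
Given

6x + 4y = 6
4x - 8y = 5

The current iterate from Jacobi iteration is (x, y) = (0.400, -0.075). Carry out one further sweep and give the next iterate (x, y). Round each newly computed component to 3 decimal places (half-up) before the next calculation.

(1.050, -0.425)

One sweep:
  x = (6 - (4)·-0.075) / (6) = 1.050
  y = (5 - (4)·0.400) / (-8) = -0.425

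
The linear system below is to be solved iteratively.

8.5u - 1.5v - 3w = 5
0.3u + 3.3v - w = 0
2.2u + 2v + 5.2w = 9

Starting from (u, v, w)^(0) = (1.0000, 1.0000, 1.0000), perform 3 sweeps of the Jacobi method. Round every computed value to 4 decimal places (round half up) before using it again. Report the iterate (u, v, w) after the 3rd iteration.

Iteration 1:
  u = (5 - (-1.5)·1.0000 - (-3)·1.0000) / (8.5) = 1.1176
  v = (0 - (0.3)·1.0000 - (-1)·1.0000) / (3.3) = 0.2121
  w = (9 - (2.2)·1.0000 - (2)·1.0000) / (5.2) = 0.9231
Iteration 2:
  u = (5 - (-1.5)·0.2121 - (-3)·0.9231) / (8.5) = 0.9515
  v = (0 - (0.3)·1.1176 - (-1)·0.9231) / (3.3) = 0.1781
  w = (9 - (2.2)·1.1176 - (2)·0.2121) / (5.2) = 1.1764
Iteration 3:
  u = (5 - (-1.5)·0.1781 - (-3)·1.1764) / (8.5) = 1.0349
  v = (0 - (0.3)·0.9515 - (-1)·1.1764) / (3.3) = 0.2700
  w = (9 - (2.2)·0.9515 - (2)·0.1781) / (5.2) = 1.2597

(1.0349, 0.2700, 1.2597)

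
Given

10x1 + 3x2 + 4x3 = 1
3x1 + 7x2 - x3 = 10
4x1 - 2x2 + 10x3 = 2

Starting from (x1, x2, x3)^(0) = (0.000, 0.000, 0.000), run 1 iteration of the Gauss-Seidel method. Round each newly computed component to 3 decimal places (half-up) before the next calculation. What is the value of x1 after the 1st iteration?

Iteration 1:
  x1 = (1 - (3)·0.000 - (4)·0.000) / (10) = 0.100
  x2 = (10 - (3)·0.100 - (-1)·0.000) / (7) = 1.386
  x3 = (2 - (4)·0.100 - (-2)·1.386) / (10) = 0.437

0.100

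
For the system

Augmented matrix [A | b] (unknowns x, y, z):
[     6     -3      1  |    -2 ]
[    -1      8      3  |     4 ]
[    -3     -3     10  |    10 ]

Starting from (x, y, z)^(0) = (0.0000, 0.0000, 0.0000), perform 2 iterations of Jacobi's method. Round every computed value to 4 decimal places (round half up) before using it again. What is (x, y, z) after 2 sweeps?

(-0.2500, 0.0833, 1.0500)

Iteration 1:
  x = (-2 - (-3)·0.0000 - (1)·0.0000) / (6) = -0.3333
  y = (4 - (-1)·0.0000 - (3)·0.0000) / (8) = 0.5000
  z = (10 - (-3)·0.0000 - (-3)·0.0000) / (10) = 1.0000
Iteration 2:
  x = (-2 - (-3)·0.5000 - (1)·1.0000) / (6) = -0.2500
  y = (4 - (-1)·-0.3333 - (3)·1.0000) / (8) = 0.0833
  z = (10 - (-3)·-0.3333 - (-3)·0.5000) / (10) = 1.0500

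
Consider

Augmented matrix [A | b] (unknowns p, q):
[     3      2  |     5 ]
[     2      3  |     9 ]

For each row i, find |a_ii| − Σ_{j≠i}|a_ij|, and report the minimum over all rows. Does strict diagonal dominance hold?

row 1: |3| − (2) = 1
row 2: |3| − (2) = 1
minimum over rows = 1 → strictly diagonally dominant (convergence guaranteed)

1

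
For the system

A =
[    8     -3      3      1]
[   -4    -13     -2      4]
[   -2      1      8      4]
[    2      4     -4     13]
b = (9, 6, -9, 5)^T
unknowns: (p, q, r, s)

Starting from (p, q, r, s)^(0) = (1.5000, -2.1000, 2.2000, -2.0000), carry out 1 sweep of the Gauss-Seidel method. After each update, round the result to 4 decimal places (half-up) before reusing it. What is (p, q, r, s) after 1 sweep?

(-0.2375, -1.3423, -0.0166, 0.8291)

Iteration 1:
  p = (9 - (-3)·-2.1000 - (3)·2.2000 - (1)·-2.0000) / (8) = -0.2375
  q = (6 - (-4)·-0.2375 - (-2)·2.2000 - (4)·-2.0000) / (-13) = -1.3423
  r = (-9 - (-2)·-0.2375 - (1)·-1.3423 - (4)·-2.0000) / (8) = -0.0166
  s = (5 - (2)·-0.2375 - (4)·-1.3423 - (-4)·-0.0166) / (13) = 0.8291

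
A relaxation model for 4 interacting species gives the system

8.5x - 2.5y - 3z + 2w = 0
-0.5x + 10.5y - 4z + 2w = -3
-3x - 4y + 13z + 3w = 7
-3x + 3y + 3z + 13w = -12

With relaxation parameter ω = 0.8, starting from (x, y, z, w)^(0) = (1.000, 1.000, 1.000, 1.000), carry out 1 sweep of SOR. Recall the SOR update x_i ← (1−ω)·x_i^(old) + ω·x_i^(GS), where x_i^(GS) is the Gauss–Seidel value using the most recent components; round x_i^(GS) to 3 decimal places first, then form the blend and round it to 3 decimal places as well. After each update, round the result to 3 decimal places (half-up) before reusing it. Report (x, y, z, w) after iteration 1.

(0.530, 0.144, 0.579, -0.574)

Iteration 1:
  x: GS value = (0 - (-2.5)·1.000 - (-3)·1.000 - (2)·1.000) / (8.5) = 0.412;  x ← (1−ω)·1.000 + ω·0.412 = 0.530
  y: GS value = (-3 - (-0.5)·0.530 - (-4)·1.000 - (2)·1.000) / (10.5) = -0.070;  y ← (1−ω)·1.000 + ω·-0.070 = 0.144
  z: GS value = (7 - (-3)·0.530 - (-4)·0.144 - (3)·1.000) / (13) = 0.474;  z ← (1−ω)·1.000 + ω·0.474 = 0.579
  w: GS value = (-12 - (-3)·0.530 - (3)·0.144 - (3)·0.579) / (13) = -0.968;  w ← (1−ω)·1.000 + ω·-0.968 = -0.574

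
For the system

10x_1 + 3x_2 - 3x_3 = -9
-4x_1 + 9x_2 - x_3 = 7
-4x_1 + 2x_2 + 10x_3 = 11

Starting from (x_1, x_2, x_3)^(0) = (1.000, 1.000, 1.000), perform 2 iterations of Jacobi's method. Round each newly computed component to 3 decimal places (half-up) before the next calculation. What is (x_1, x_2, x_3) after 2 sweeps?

Iteration 1:
  x_1 = (-9 - (3)·1.000 - (-3)·1.000) / (10) = -0.900
  x_2 = (7 - (-4)·1.000 - (-1)·1.000) / (9) = 1.333
  x_3 = (11 - (-4)·1.000 - (2)·1.000) / (10) = 1.300
Iteration 2:
  x_1 = (-9 - (3)·1.333 - (-3)·1.300) / (10) = -0.910
  x_2 = (7 - (-4)·-0.900 - (-1)·1.300) / (9) = 0.522
  x_3 = (11 - (-4)·-0.900 - (2)·1.333) / (10) = 0.473

(-0.910, 0.522, 0.473)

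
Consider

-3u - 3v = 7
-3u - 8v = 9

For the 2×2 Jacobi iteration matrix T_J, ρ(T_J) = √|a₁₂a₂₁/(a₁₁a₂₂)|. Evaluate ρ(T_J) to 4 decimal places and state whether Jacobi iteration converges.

a₁₂a₂₁/(a₁₁a₂₂) = (-3)·(-3) / ((-3)·(-8)) = 0.375000
ρ = √|0.375000| = √0.375000 = 0.6124
ρ < 1, so Jacobi converges

0.6124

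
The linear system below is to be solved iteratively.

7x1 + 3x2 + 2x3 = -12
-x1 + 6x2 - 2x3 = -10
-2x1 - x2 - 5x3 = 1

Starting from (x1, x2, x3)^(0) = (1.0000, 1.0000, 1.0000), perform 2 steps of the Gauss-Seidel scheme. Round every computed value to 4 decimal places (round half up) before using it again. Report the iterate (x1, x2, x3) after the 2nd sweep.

Iteration 1:
  x1 = (-12 - (3)·1.0000 - (2)·1.0000) / (7) = -2.4286
  x2 = (-10 - (-1)·-2.4286 - (-2)·1.0000) / (6) = -1.7381
  x3 = (1 - (-2)·-2.4286 - (-1)·-1.7381) / (-5) = 1.1191
Iteration 2:
  x1 = (-12 - (3)·-1.7381 - (2)·1.1191) / (7) = -1.2891
  x2 = (-10 - (-1)·-1.2891 - (-2)·1.1191) / (6) = -1.5085
  x3 = (1 - (-2)·-1.2891 - (-1)·-1.5085) / (-5) = 0.6173

(-1.2891, -1.5085, 0.6173)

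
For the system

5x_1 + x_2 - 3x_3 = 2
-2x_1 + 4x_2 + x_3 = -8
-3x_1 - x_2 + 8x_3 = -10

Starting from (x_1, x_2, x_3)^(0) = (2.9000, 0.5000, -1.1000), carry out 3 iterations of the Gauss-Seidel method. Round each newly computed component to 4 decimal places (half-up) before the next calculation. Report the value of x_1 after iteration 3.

-0.1821

Iteration 1:
  x_1 = (2 - (1)·0.5000 - (-3)·-1.1000) / (5) = -0.3600
  x_2 = (-8 - (-2)·-0.3600 - (1)·-1.1000) / (4) = -1.9050
  x_3 = (-10 - (-3)·-0.3600 - (-1)·-1.9050) / (8) = -1.6231
Iteration 2:
  x_1 = (2 - (1)·-1.9050 - (-3)·-1.6231) / (5) = -0.1929
  x_2 = (-8 - (-2)·-0.1929 - (1)·-1.6231) / (4) = -1.6907
  x_3 = (-10 - (-3)·-0.1929 - (-1)·-1.6907) / (8) = -1.5337
Iteration 3:
  x_1 = (2 - (1)·-1.6907 - (-3)·-1.5337) / (5) = -0.1821
  x_2 = (-8 - (-2)·-0.1821 - (1)·-1.5337) / (4) = -1.7076
  x_3 = (-10 - (-3)·-0.1821 - (-1)·-1.7076) / (8) = -1.5317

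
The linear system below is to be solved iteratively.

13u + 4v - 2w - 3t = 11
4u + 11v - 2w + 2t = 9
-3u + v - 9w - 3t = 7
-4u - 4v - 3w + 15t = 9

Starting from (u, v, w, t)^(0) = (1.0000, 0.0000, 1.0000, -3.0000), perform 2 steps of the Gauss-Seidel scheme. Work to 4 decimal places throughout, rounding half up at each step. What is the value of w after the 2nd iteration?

-1.3412

Iteration 1:
  u = (11 - (4)·0.0000 - (-2)·1.0000 - (-3)·-3.0000) / (13) = 0.3077
  v = (9 - (4)·0.3077 - (-2)·1.0000 - (2)·-3.0000) / (11) = 1.4336
  w = (7 - (-3)·0.3077 - (1)·1.4336 - (-3)·-3.0000) / (-9) = 0.2789
  t = (9 - (-4)·0.3077 - (-4)·1.4336 - (-3)·0.2789) / (15) = 1.1201
Iteration 2:
  u = (11 - (4)·1.4336 - (-2)·0.2789 - (-3)·1.1201) / (13) = 0.7064
  v = (9 - (4)·0.7064 - (-2)·0.2789 - (2)·1.1201) / (11) = 0.4084
  w = (7 - (-3)·0.7064 - (1)·0.4084 - (-3)·1.1201) / (-9) = -1.3412
  t = (9 - (-4)·0.7064 - (-4)·0.4084 - (-3)·-1.3412) / (15) = 0.6290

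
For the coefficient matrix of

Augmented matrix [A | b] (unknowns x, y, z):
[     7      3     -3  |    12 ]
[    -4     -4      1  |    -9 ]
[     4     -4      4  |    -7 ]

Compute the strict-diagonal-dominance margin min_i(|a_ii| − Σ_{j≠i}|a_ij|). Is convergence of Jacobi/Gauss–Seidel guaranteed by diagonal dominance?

row 1: |7| − (3+3) = 1
row 2: |-4| − (4+1) = -1
row 3: |4| − (4+4) = -4
minimum over rows = -4 → not strictly diagonally dominant

-4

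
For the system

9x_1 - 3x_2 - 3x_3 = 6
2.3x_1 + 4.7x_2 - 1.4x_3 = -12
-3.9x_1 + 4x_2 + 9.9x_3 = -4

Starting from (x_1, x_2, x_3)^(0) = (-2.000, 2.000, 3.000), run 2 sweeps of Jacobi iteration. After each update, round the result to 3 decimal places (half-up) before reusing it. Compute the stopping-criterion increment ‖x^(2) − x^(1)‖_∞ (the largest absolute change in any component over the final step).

3.610

Iteration 1:
  x_1 = (6 - (-3)·2.000 - (-3)·3.000) / (9) = 2.333
  x_2 = (-12 - (2.3)·-2.000 - (-1.4)·3.000) / (4.7) = -0.681
  x_3 = (-4 - (-3.9)·-2.000 - (4)·2.000) / (9.9) = -2.000
Iteration 2:
  x_1 = (6 - (-3)·-0.681 - (-3)·-2.000) / (9) = -0.227
  x_2 = (-12 - (2.3)·2.333 - (-1.4)·-2.000) / (4.7) = -4.291
  x_3 = (-4 - (-3.9)·2.333 - (4)·-0.681) / (9.9) = 0.790
Change: (-2.560, -3.610, 2.790) → max |·| = 3.610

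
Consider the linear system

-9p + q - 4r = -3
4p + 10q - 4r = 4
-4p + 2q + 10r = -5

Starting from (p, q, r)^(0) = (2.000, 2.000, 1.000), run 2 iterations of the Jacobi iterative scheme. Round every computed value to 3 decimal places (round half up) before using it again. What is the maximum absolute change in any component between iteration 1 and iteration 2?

0.356

Iteration 1:
  p = (-3 - (1)·2.000 - (-4)·1.000) / (-9) = 0.111
  q = (4 - (4)·2.000 - (-4)·1.000) / (10) = 0.000
  r = (-5 - (-4)·2.000 - (2)·2.000) / (10) = -0.100
Iteration 2:
  p = (-3 - (1)·0.000 - (-4)·-0.100) / (-9) = 0.378
  q = (4 - (4)·0.111 - (-4)·-0.100) / (10) = 0.316
  r = (-5 - (-4)·0.111 - (2)·0.000) / (10) = -0.456
Change: (0.267, 0.316, -0.356) → max |·| = 0.356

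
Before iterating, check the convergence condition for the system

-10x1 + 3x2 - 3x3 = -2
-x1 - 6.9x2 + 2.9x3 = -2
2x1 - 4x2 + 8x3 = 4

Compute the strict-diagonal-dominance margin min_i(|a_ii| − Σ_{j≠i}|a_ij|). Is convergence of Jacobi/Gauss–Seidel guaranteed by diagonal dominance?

row 1: |-10| − (3+3) = 4
row 2: |-6.9| − (1+2.9) = 3
row 3: |8| − (2+4) = 2
minimum over rows = 2 → strictly diagonally dominant (convergence guaranteed)

2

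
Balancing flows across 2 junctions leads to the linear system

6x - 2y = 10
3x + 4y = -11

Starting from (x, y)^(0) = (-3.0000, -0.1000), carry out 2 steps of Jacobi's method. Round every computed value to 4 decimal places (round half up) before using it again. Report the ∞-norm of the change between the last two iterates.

Iteration 1:
  x = (10 - (-2)·-0.1000) / (6) = 1.6333
  y = (-11 - (3)·-3.0000) / (4) = -0.5000
Iteration 2:
  x = (10 - (-2)·-0.5000) / (6) = 1.5000
  y = (-11 - (3)·1.6333) / (4) = -3.9750
Change: (-0.1333, -3.4750) → max |·| = 3.4750

3.4750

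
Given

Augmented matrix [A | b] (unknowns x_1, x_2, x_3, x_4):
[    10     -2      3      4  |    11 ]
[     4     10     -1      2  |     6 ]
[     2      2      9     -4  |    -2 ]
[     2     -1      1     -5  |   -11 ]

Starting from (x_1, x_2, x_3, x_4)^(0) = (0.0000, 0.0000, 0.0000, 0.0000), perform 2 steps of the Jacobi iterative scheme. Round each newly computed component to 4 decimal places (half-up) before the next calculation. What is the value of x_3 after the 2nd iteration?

Iteration 1:
  x_1 = (11 - (-2)·0.0000 - (3)·0.0000 - (4)·0.0000) / (10) = 1.1000
  x_2 = (6 - (4)·0.0000 - (-1)·0.0000 - (2)·0.0000) / (10) = 0.6000
  x_3 = (-2 - (2)·0.0000 - (2)·0.0000 - (-4)·0.0000) / (9) = -0.2222
  x_4 = (-11 - (2)·0.0000 - (-1)·0.0000 - (1)·0.0000) / (-5) = 2.2000
Iteration 2:
  x_1 = (11 - (-2)·0.6000 - (3)·-0.2222 - (4)·2.2000) / (10) = 0.4067
  x_2 = (6 - (4)·1.1000 - (-1)·-0.2222 - (2)·2.2000) / (10) = -0.3022
  x_3 = (-2 - (2)·1.1000 - (2)·0.6000 - (-4)·2.2000) / (9) = 0.3778
  x_4 = (-11 - (2)·1.1000 - (-1)·0.6000 - (1)·-0.2222) / (-5) = 2.4756

0.3778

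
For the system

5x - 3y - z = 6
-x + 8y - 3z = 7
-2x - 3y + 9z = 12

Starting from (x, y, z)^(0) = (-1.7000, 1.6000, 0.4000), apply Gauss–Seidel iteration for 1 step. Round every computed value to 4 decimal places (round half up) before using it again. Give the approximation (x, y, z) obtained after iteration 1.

(2.2400, 1.3050, 2.2661)

Iteration 1:
  x = (6 - (-3)·1.6000 - (-1)·0.4000) / (5) = 2.2400
  y = (7 - (-1)·2.2400 - (-3)·0.4000) / (8) = 1.3050
  z = (12 - (-2)·2.2400 - (-3)·1.3050) / (9) = 2.2661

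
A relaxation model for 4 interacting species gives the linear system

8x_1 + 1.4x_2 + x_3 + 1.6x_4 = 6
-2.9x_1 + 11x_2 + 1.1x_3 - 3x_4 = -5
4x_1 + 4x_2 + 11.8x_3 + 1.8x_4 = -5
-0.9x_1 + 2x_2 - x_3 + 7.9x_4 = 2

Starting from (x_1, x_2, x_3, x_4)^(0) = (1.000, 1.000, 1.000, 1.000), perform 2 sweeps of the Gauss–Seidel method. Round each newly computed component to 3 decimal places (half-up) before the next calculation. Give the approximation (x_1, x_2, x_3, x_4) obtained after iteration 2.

(0.809, -0.111, -0.700, 0.285)

Iteration 1:
  x_1 = (6 - (1.4)·1.000 - (1)·1.000 - (1.6)·1.000) / (8) = 0.250
  x_2 = (-5 - (-2.9)·0.250 - (1.1)·1.000 - (-3)·1.000) / (11) = -0.216
  x_3 = (-5 - (4)·0.250 - (4)·-0.216 - (1.8)·1.000) / (11.8) = -0.588
  x_4 = (2 - (-0.9)·0.250 - (2)·-0.216 - (-1)·-0.588) / (7.9) = 0.262
Iteration 2:
  x_1 = (6 - (1.4)·-0.216 - (1)·-0.588 - (1.6)·0.262) / (8) = 0.809
  x_2 = (-5 - (-2.9)·0.809 - (1.1)·-0.588 - (-3)·0.262) / (11) = -0.111
  x_3 = (-5 - (4)·0.809 - (4)·-0.111 - (1.8)·0.262) / (11.8) = -0.700
  x_4 = (2 - (-0.9)·0.809 - (2)·-0.111 - (-1)·-0.700) / (7.9) = 0.285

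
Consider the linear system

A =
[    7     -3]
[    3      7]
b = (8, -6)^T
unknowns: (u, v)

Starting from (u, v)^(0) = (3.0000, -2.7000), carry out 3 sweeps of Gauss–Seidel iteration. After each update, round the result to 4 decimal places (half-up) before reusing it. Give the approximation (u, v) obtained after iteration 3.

Iteration 1:
  u = (8 - (-3)·-2.7000) / (7) = -0.0143
  v = (-6 - (3)·-0.0143) / (7) = -0.8510
Iteration 2:
  u = (8 - (-3)·-0.8510) / (7) = 0.7781
  v = (-6 - (3)·0.7781) / (7) = -1.1906
Iteration 3:
  u = (8 - (-3)·-1.1906) / (7) = 0.6326
  v = (-6 - (3)·0.6326) / (7) = -1.1283

(0.6326, -1.1283)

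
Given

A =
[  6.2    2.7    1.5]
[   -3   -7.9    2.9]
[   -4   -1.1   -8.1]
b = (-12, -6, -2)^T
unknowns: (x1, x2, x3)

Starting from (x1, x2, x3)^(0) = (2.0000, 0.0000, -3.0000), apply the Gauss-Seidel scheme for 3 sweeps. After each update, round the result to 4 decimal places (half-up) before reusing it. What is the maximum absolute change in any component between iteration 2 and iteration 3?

Iteration 1:
  x1 = (-12 - (2.7)·0.0000 - (1.5)·-3.0000) / (6.2) = -1.2097
  x2 = (-6 - (-3)·-1.2097 - (2.9)·-3.0000) / (-7.9) = 0.1176
  x3 = (-2 - (-4)·-1.2097 - (-1.1)·0.1176) / (-8.1) = 0.8283
Iteration 2:
  x1 = (-12 - (2.7)·0.1176 - (1.5)·0.8283) / (6.2) = -2.1871
  x2 = (-6 - (-3)·-2.1871 - (2.9)·0.8283) / (-7.9) = 1.8941
  x3 = (-2 - (-4)·-2.1871 - (-1.1)·1.8941) / (-8.1) = 1.0697
Iteration 3:
  x1 = (-12 - (2.7)·1.8941 - (1.5)·1.0697) / (6.2) = -3.0191
  x2 = (-6 - (-3)·-3.0191 - (2.9)·1.0697) / (-7.9) = 2.2987
  x3 = (-2 - (-4)·-3.0191 - (-1.1)·2.2987) / (-8.1) = 1.4257
Change: (-0.8320, 0.4046, 0.3560) → max |·| = 0.8320

0.8320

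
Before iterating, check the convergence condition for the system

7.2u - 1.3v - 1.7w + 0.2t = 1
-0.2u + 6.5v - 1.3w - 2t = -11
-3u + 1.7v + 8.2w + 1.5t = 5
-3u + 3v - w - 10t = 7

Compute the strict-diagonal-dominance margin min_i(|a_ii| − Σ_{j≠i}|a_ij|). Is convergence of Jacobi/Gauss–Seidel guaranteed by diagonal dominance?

row 1: |7.2| − (1.3+1.7+0.2) = 4
row 2: |6.5| − (0.2+1.3+2) = 3
row 3: |8.2| − (3+1.7+1.5) = 2
row 4: |-10| − (3+3+1) = 3
minimum over rows = 2 → strictly diagonally dominant (convergence guaranteed)

2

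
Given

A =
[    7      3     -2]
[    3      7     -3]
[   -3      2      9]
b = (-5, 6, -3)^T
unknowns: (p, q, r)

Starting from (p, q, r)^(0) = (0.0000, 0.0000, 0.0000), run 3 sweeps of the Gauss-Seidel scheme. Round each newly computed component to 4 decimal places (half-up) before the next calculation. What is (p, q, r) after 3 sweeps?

Iteration 1:
  p = (-5 - (3)·0.0000 - (-2)·0.0000) / (7) = -0.7143
  q = (6 - (3)·-0.7143 - (-3)·0.0000) / (7) = 1.1633
  r = (-3 - (-3)·-0.7143 - (2)·1.1633) / (9) = -0.8299
Iteration 2:
  p = (-5 - (3)·1.1633 - (-2)·-0.8299) / (7) = -1.4500
  q = (6 - (3)·-1.4500 - (-3)·-0.8299) / (7) = 1.1229
  r = (-3 - (-3)·-1.4500 - (2)·1.1229) / (9) = -1.0662
Iteration 3:
  p = (-5 - (3)·1.1229 - (-2)·-1.0662) / (7) = -1.5002
  q = (6 - (3)·-1.5002 - (-3)·-1.0662) / (7) = 1.0431
  r = (-3 - (-3)·-1.5002 - (2)·1.0431) / (9) = -1.0652

(-1.5002, 1.0431, -1.0652)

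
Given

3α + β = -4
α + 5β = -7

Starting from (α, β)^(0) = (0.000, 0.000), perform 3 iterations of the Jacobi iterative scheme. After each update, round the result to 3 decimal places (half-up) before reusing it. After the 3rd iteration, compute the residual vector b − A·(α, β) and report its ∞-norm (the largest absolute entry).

Iteration 1:
  α = (-4 - (1)·0.000) / (3) = -1.333
  β = (-7 - (1)·0.000) / (5) = -1.400
Iteration 2:
  α = (-4 - (1)·-1.400) / (3) = -0.867
  β = (-7 - (1)·-1.333) / (5) = -1.133
Iteration 3:
  α = (-4 - (1)·-1.133) / (3) = -0.956
  β = (-7 - (1)·-0.867) / (5) = -1.227
Residual b − A·x = (0.095, 0.091); ∞-norm = 0.095

0.095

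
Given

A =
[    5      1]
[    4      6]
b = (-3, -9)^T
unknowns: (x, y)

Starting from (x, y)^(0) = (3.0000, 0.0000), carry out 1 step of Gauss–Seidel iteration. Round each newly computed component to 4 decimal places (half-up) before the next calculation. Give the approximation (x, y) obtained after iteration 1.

(-0.6000, -1.1000)

Iteration 1:
  x = (-3 - (1)·0.0000) / (5) = -0.6000
  y = (-9 - (4)·-0.6000) / (6) = -1.1000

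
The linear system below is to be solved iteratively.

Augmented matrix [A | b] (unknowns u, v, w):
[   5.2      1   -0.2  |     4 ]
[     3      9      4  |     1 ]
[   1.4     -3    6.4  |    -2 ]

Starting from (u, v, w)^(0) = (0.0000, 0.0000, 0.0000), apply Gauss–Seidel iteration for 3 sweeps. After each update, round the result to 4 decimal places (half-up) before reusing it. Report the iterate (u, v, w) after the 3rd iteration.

Iteration 1:
  u = (4 - (1)·0.0000 - (-0.2)·0.0000) / (5.2) = 0.7692
  v = (1 - (3)·0.7692 - (4)·0.0000) / (9) = -0.1453
  w = (-2 - (1.4)·0.7692 - (-3)·-0.1453) / (6.4) = -0.5489
Iteration 2:
  u = (4 - (1)·-0.1453 - (-0.2)·-0.5489) / (5.2) = 0.7761
  v = (1 - (3)·0.7761 - (4)·-0.5489) / (9) = 0.0964
  w = (-2 - (1.4)·0.7761 - (-3)·0.0964) / (6.4) = -0.4371
Iteration 3:
  u = (4 - (1)·0.0964 - (-0.2)·-0.4371) / (5.2) = 0.7339
  v = (1 - (3)·0.7339 - (4)·-0.4371) / (9) = 0.0607
  w = (-2 - (1.4)·0.7339 - (-3)·0.0607) / (6.4) = -0.4446

(0.7339, 0.0607, -0.4446)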